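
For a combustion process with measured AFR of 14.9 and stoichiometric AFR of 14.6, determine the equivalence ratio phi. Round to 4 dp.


phi = AFR_stoich / AFR_actual
phi = 14.6 / 14.9 = 0.9799


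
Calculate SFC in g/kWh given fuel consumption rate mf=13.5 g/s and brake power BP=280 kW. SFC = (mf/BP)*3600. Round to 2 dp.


SFC = (mf / BP) * 3600
Rate = 13.5 / 280 = 0.048214 g/(s*kW)
SFC = 0.048214 * 3600 = 173.57 g/kWh


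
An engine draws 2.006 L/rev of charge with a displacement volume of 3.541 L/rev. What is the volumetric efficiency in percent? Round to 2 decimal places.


eta_v = (V_actual / V_disp) * 100
Ratio = 2.006 / 3.541 = 0.5665
eta_v = 0.5665 * 100 = 56.65%


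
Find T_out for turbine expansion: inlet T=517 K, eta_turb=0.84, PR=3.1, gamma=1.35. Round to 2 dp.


T_out = T_in * (1 - eta * (1 - PR^(-(gamma-1)/gamma)))
Exponent = -(1.35-1)/1.35 = -0.25925926
PR^exp = 3.1^(-0.25925926) = 0.74577862
Factor = 1 - 0.84*(1 - 0.74577862) = 0.78645404
T_out = 517 * 0.78645404 = 406.60 K


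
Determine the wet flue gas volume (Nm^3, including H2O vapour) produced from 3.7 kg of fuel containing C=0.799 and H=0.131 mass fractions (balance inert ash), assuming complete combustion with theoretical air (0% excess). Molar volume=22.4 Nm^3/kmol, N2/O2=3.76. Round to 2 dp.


Per kg fuel: CO2 = (C/12 kmol)*22.4 = (0.799/12)*22.4 = 1.49147 Nm^3
Per kg fuel: H2O = (H/2 kmol)*22.4 = (0.131/2)*22.4 = 1.46720 Nm^3
O2 needed per kg fuel = C/12 + H/4 = 0.799/12 + 0.131/4 = 0.09933333 kmol
Per kg fuel: N2 = O2*3.76*22.4 = 0.09933333*3.76*22.4 = 8.36625 Nm^3
Total per kg = 1.49147 + 1.46720 + 8.36625 = 11.32492 Nm^3
Total = 11.32492 * 3.7 = 41.90 Nm^3


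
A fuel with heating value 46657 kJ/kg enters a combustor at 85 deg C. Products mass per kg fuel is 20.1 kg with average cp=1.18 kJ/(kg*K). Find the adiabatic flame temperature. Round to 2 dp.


T_ad = T_in + Hc / (m_p * cp)
Denominator = 20.1 * 1.18 = 23.7180
Temperature rise = 46657 / 23.7180 = 1967.16 K
T_ad = 85 + 1967.16 = 2052.16 deg C


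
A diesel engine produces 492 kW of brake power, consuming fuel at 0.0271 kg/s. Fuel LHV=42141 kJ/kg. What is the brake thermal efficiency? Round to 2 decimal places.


eta_BTE = (BP / (mf * LHV)) * 100
Denominator = 0.0271 * 42141 = 1142.0211 kW
eta_BTE = (492 / 1142.0211) * 100 = 43.08%


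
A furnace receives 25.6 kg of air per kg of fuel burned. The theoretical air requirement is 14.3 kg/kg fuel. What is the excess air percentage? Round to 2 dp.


Excess air = actual - stoichiometric = 25.6 - 14.3 = 11.30 kg/kg fuel
Excess air % = (excess / stoich) * 100 = (11.30 / 14.3) * 100 = 79.02%


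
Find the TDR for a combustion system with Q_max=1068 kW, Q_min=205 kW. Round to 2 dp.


TDR = Q_max / Q_min
TDR = 1068 / 205 = 5.21


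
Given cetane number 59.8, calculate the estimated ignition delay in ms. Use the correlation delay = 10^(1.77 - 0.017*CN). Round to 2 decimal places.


delay = 10^(1.77 - 0.017*CN)
Exponent = 1.77 - 0.017*59.8 = 0.7534
delay = 10^0.7534 = 5.67 ms


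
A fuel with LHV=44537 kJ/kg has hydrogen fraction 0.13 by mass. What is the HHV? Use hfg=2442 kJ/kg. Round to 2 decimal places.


HHV = LHV + hfg * 9 * H
Water addition = 2442 * 9 * 0.13 = 2857.140 kJ/kg
HHV = 44537 + 2857.140 = 47394.14 kJ/kg


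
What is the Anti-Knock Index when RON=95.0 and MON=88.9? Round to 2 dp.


AKI = (RON + MON) / 2
AKI = (95.0 + 88.9) / 2
AKI = 183.9 / 2 = 91.95


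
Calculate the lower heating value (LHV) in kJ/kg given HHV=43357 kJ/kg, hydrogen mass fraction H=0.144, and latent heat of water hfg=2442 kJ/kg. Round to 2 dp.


LHV = HHV - hfg * 9 * H
Water correction = 2442 * 9 * 0.144 = 3164.832 kJ/kg
LHV = 43357 - 3164.832 = 40192.17 kJ/kg


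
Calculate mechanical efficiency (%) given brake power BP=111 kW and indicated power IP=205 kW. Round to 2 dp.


eta_mech = (BP / IP) * 100
Ratio = 111 / 205 = 0.5415
eta_mech = 0.5415 * 100 = 54.15%


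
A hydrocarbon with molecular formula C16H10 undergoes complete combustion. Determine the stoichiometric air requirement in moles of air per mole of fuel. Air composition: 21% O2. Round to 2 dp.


Balanced combustion: C16H10 + 18.5 O2 -> 16 CO2 + 5 H2O
O2 needed = C + H/4 = 16 + 10/4 = 18.50 moles
Air moles = O2 / 0.21 = 18.50 / 0.21 = 88.10 moles air


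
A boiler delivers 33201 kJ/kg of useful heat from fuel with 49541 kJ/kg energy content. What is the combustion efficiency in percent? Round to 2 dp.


Efficiency = (Q_useful / Q_fuel) * 100
Efficiency = (33201 / 49541) * 100
Efficiency = 0.6702 * 100 = 67.02%


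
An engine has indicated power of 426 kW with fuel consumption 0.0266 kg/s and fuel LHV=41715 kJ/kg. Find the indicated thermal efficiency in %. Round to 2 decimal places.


eta_ith = (IP / (mf * LHV)) * 100
Denominator = 0.0266 * 41715 = 1109.6190 kW
eta_ith = (426 / 1109.6190) * 100 = 38.39%


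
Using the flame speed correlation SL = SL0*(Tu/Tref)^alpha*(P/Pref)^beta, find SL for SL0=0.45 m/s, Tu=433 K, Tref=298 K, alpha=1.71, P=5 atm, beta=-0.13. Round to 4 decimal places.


SL = SL0 * (Tu/Tref)^alpha * (P/Pref)^beta
T ratio = 433/298 = 1.45302013
(T ratio)^alpha = 1.45302013^1.71 = 1.894456
(P/Pref)^beta = 5^(-0.13) = 0.811211
SL = 0.45 * 1.894456 * 0.811211 = 0.6916 m/s


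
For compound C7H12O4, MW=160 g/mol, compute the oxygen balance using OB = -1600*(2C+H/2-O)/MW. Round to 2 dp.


OB = -1600 * (2C + H/2 - O) / MW
Inner = 2*7 + 12/2 - 4 = 16.00
OB = -1600 * 16.00 / 160 = -160.00%


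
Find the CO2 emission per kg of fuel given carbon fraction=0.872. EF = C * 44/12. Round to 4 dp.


EF = C_frac * (M_CO2 / M_C)
EF = 0.872 * (44/12)
EF = 0.872 * 3.666667 = 3.1973 kg_CO2/kg_fuel


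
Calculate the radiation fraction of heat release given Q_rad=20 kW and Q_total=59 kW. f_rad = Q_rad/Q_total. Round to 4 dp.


f_rad = Q_rad / Q_total
f_rad = 20 / 59 = 0.3390


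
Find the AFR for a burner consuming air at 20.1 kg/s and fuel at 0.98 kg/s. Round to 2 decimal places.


AFR = m_air / m_fuel
AFR = 20.1 / 0.98 = 20.51


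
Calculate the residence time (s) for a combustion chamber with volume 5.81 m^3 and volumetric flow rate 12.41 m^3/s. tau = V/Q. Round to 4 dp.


tau = V / Q_flow
tau = 5.81 / 12.41 = 0.4682 s


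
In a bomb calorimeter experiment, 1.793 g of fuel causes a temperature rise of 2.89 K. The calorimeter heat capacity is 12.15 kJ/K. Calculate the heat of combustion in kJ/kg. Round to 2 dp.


Hc = C_cal * delta_T / m_fuel
Q_released = 12.15 * 2.89 = 35.1135 kJ
m_fuel = 1.793 g = 1.793/1000 kg = 0.001793 kg
Hc = 35.1135 / 0.001793 = 19583.66 kJ/kg


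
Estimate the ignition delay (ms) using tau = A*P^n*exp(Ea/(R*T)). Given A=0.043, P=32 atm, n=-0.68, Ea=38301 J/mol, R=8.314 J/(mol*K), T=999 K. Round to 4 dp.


tau = A * P^n * exp(Ea/(R*T))
P^n = 32^(-0.68) = 0.09473229
Ea/(R*T) = 38301/(8.314*999) = 4.611419
exp(Ea/(R*T)) = 100.626859
tau = 0.043 * 0.09473229 * 100.626859 = 0.4099 ms


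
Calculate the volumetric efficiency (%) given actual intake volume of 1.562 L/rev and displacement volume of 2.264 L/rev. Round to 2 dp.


eta_v = (V_actual / V_disp) * 100
Ratio = 1.562 / 2.264 = 0.6899
eta_v = 0.6899 * 100 = 68.99%


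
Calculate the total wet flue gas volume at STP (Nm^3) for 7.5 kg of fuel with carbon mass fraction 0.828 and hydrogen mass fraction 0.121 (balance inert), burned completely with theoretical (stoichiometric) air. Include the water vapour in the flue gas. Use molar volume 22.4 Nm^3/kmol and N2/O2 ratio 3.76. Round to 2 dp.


Per kg fuel: CO2 = (C/12 kmol)*22.4 = (0.828/12)*22.4 = 1.54560 Nm^3
Per kg fuel: H2O = (H/2 kmol)*22.4 = (0.121/2)*22.4 = 1.35520 Nm^3
O2 needed per kg fuel = C/12 + H/4 = 0.828/12 + 0.121/4 = 0.09925000 kmol
Per kg fuel: N2 = O2*3.76*22.4 = 0.09925000*3.76*22.4 = 8.35923 Nm^3
Total per kg = 1.54560 + 1.35520 + 8.35923 = 11.26003 Nm^3
Total = 11.26003 * 7.5 = 84.45 Nm^3


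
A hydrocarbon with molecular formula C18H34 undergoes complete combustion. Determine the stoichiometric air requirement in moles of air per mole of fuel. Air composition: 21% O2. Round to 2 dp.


Balanced combustion: C18H34 + 26.5 O2 -> 18 CO2 + 17 H2O
O2 needed = C + H/4 = 18 + 34/4 = 26.50 moles
Air moles = O2 / 0.21 = 26.50 / 0.21 = 126.19 moles air


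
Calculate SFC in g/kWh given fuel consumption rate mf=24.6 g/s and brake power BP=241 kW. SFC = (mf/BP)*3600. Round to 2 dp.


SFC = (mf / BP) * 3600
Rate = 24.6 / 241 = 0.102075 g/(s*kW)
SFC = 0.102075 * 3600 = 367.47 g/kWh


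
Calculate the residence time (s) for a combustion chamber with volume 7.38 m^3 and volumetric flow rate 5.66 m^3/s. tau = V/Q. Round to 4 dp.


tau = V / Q_flow
tau = 7.38 / 5.66 = 1.3039 s


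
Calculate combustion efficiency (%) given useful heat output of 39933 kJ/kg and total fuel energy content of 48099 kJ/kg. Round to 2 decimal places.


Efficiency = (Q_useful / Q_fuel) * 100
Efficiency = (39933 / 48099) * 100
Efficiency = 0.8302 * 100 = 83.02%


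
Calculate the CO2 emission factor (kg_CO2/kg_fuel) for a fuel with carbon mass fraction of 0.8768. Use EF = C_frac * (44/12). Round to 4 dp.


EF = C_frac * (M_CO2 / M_C)
EF = 0.8768 * (44/12)
EF = 0.8768 * 3.666667 = 3.2149 kg_CO2/kg_fuel


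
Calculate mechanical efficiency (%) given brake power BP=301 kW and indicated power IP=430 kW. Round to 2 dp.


eta_mech = (BP / IP) * 100
Ratio = 301 / 430 = 0.7000
eta_mech = 0.7000 * 100 = 70.00%


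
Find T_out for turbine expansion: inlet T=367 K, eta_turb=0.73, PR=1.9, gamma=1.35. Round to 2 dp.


T_out = T_in * (1 - eta * (1 - PR^(-(gamma-1)/gamma)))
Exponent = -(1.35-1)/1.35 = -0.25925926
PR^exp = 1.9^(-0.25925926) = 0.84670193
Factor = 1 - 0.73*(1 - 0.84670193) = 0.88809241
T_out = 367 * 0.88809241 = 325.93 K


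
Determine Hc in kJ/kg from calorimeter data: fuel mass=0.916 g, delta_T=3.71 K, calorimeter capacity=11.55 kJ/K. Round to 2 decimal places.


Hc = C_cal * delta_T / m_fuel
Q_released = 11.55 * 3.71 = 42.8505 kJ
m_fuel = 0.916 g = 0.916/1000 kg = 0.000916 kg
Hc = 42.8505 / 0.000916 = 46780.02 kJ/kg


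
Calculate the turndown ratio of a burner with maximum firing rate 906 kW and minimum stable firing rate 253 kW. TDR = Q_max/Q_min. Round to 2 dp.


TDR = Q_max / Q_min
TDR = 906 / 253 = 3.58


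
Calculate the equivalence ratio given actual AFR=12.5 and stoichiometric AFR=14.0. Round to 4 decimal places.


phi = AFR_stoich / AFR_actual
phi = 14.0 / 12.5 = 1.1200


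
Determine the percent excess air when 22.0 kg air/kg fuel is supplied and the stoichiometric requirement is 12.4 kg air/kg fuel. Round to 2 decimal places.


Excess air = actual - stoichiometric = 22.0 - 12.4 = 9.60 kg/kg fuel
Excess air % = (excess / stoich) * 100 = (9.60 / 12.4) * 100 = 77.42%


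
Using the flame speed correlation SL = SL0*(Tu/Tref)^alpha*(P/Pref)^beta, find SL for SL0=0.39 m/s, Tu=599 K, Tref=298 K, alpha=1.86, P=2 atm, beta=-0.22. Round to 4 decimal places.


SL = SL0 * (Tu/Tref)^alpha * (P/Pref)^beta
T ratio = 599/298 = 2.01006711
(T ratio)^alpha = 2.01006711^1.86 = 3.664136
(P/Pref)^beta = 2^(-0.22) = 0.858565
SL = 0.39 * 3.664136 * 0.858565 = 1.2269 m/s


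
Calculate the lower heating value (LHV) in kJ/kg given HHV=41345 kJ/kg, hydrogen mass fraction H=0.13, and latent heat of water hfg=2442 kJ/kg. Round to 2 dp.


LHV = HHV - hfg * 9 * H
Water correction = 2442 * 9 * 0.13 = 2857.140 kJ/kg
LHV = 41345 - 2857.140 = 38487.86 kJ/kg


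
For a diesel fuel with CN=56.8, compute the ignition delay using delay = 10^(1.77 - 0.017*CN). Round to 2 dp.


delay = 10^(1.77 - 0.017*CN)
Exponent = 1.77 - 0.017*56.8 = 0.8044
delay = 10^0.8044 = 6.37 ms


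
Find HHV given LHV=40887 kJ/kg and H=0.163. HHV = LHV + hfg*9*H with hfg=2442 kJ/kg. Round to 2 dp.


HHV = LHV + hfg * 9 * H
Water addition = 2442 * 9 * 0.163 = 3582.414 kJ/kg
HHV = 40887 + 3582.414 = 44469.41 kJ/kg


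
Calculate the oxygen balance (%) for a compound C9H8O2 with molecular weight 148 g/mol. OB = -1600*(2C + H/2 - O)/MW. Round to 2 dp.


OB = -1600 * (2C + H/2 - O) / MW
Inner = 2*9 + 8/2 - 2 = 20.00
OB = -1600 * 20.00 / 148 = -216.22%


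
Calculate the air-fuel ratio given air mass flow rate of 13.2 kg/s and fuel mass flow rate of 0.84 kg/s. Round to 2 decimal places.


AFR = m_air / m_fuel
AFR = 13.2 / 0.84 = 15.71


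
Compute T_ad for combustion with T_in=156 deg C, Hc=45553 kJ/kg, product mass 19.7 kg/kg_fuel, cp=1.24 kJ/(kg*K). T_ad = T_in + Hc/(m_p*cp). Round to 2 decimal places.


T_ad = T_in + Hc / (m_p * cp)
Denominator = 19.7 * 1.24 = 24.4280
Temperature rise = 45553 / 24.4280 = 1864.79 K
T_ad = 156 + 1864.79 = 2020.79 deg C


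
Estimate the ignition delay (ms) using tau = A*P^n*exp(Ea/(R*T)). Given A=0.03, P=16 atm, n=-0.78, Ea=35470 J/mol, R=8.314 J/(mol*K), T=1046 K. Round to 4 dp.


tau = A * P^n * exp(Ea/(R*T))
P^n = 16^(-0.78) = 0.11502346
Ea/(R*T) = 35470/(8.314*1046) = 4.078679
exp(Ea/(R*T)) = 59.067366
tau = 0.03 * 0.11502346 * 59.067366 = 0.2038 ms


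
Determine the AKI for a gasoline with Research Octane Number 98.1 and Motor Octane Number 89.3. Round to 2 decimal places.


AKI = (RON + MON) / 2
AKI = (98.1 + 89.3) / 2
AKI = 187.4 / 2 = 93.70


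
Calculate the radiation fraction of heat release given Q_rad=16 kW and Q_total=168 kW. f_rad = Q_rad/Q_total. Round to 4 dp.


f_rad = Q_rad / Q_total
f_rad = 16 / 168 = 0.0952


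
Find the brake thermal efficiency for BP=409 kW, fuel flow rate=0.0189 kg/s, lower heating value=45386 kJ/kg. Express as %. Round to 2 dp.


eta_BTE = (BP / (mf * LHV)) * 100
Denominator = 0.0189 * 45386 = 857.7954 kW
eta_BTE = (409 / 857.7954) * 100 = 47.68%


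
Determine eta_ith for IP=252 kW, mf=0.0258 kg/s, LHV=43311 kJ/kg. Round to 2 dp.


eta_ith = (IP / (mf * LHV)) * 100
Denominator = 0.0258 * 43311 = 1117.4238 kW
eta_ith = (252 / 1117.4238) * 100 = 22.55%


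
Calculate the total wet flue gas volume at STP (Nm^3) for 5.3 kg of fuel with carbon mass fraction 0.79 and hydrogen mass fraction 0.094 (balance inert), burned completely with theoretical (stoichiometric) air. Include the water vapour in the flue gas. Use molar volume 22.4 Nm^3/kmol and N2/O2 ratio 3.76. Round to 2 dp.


Per kg fuel: CO2 = (C/12 kmol)*22.4 = (0.79/12)*22.4 = 1.47467 Nm^3
Per kg fuel: H2O = (H/2 kmol)*22.4 = (0.094/2)*22.4 = 1.05280 Nm^3
O2 needed per kg fuel = C/12 + H/4 = 0.79/12 + 0.094/4 = 0.08933333 kmol
Per kg fuel: N2 = O2*3.76*22.4 = 0.08933333*3.76*22.4 = 7.52401 Nm^3
Total per kg = 1.47467 + 1.05280 + 7.52401 = 10.05148 Nm^3
Total = 10.05148 * 5.3 = 53.27 Nm^3


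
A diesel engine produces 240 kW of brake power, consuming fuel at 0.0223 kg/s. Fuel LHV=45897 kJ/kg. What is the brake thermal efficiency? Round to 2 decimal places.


eta_BTE = (BP / (mf * LHV)) * 100
Denominator = 0.0223 * 45897 = 1023.5031 kW
eta_BTE = (240 / 1023.5031) * 100 = 23.45%


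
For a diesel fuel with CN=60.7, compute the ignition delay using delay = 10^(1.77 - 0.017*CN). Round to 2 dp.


delay = 10^(1.77 - 0.017*CN)
Exponent = 1.77 - 0.017*60.7 = 0.7381
delay = 10^0.7381 = 5.47 ms


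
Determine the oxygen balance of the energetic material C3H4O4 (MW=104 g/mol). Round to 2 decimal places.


OB = -1600 * (2C + H/2 - O) / MW
Inner = 2*3 + 4/2 - 4 = 4.00
OB = -1600 * 4.00 / 104 = -61.54%


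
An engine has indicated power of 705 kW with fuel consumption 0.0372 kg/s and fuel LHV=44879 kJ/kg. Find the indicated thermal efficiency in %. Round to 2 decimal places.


eta_ith = (IP / (mf * LHV)) * 100
Denominator = 0.0372 * 44879 = 1669.4988 kW
eta_ith = (705 / 1669.4988) * 100 = 42.23%


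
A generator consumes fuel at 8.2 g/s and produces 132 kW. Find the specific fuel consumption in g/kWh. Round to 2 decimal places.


SFC = (mf / BP) * 3600
Rate = 8.2 / 132 = 0.062121 g/(s*kW)
SFC = 0.062121 * 3600 = 223.64 g/kWh


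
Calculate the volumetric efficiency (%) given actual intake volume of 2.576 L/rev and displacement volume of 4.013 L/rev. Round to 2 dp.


eta_v = (V_actual / V_disp) * 100
Ratio = 2.576 / 4.013 = 0.6419
eta_v = 0.6419 * 100 = 64.19%


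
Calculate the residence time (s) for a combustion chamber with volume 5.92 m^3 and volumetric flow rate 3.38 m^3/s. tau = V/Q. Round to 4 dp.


tau = V / Q_flow
tau = 5.92 / 3.38 = 1.7515 s


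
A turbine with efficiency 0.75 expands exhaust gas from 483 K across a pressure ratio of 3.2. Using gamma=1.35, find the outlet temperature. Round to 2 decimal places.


T_out = T_in * (1 - eta * (1 - PR^(-(gamma-1)/gamma)))
Exponent = -(1.35-1)/1.35 = -0.25925926
PR^exp = 3.2^(-0.25925926) = 0.73966521
Factor = 1 - 0.75*(1 - 0.73966521) = 0.80474891
T_out = 483 * 0.80474891 = 388.69 K


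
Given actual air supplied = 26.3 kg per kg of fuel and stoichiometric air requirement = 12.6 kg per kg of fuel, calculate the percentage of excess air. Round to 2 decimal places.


Excess air = actual - stoichiometric = 26.3 - 12.6 = 13.70 kg/kg fuel
Excess air % = (excess / stoich) * 100 = (13.70 / 12.6) * 100 = 108.73%


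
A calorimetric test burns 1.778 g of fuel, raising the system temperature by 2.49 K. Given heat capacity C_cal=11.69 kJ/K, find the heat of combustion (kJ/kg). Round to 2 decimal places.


Hc = C_cal * delta_T / m_fuel
Q_released = 11.69 * 2.49 = 29.1081 kJ
m_fuel = 1.778 g = 1.778/1000 kg = 0.001778 kg
Hc = 29.1081 / 0.001778 = 16371.26 kJ/kg


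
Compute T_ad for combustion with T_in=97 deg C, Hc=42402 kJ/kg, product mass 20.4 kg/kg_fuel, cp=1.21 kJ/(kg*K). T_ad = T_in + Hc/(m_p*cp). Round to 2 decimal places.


T_ad = T_in + Hc / (m_p * cp)
Denominator = 20.4 * 1.21 = 24.6840
Temperature rise = 42402 / 24.6840 = 1717.79 K
T_ad = 97 + 1717.79 = 1814.79 deg C


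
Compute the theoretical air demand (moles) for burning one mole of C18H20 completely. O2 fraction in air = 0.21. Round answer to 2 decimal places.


Balanced combustion: C18H20 + 23 O2 -> 18 CO2 + 10 H2O
O2 needed = C + H/4 = 18 + 20/4 = 23.00 moles
Air moles = O2 / 0.21 = 23.00 / 0.21 = 109.52 moles air


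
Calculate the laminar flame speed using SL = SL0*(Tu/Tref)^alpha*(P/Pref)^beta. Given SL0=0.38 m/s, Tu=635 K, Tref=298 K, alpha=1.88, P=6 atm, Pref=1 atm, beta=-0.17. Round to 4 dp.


SL = SL0 * (Tu/Tref)^alpha * (P/Pref)^beta
T ratio = 635/298 = 2.13087248
(T ratio)^alpha = 2.13087248^1.88 = 4.146561
(P/Pref)^beta = 6^(-0.17) = 0.737419
SL = 0.38 * 4.146561 * 0.737419 = 1.1619 m/s


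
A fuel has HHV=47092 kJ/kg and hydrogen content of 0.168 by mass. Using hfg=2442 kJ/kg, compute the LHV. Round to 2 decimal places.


LHV = HHV - hfg * 9 * H
Water correction = 2442 * 9 * 0.168 = 3692.304 kJ/kg
LHV = 47092 - 3692.304 = 43399.70 kJ/kg


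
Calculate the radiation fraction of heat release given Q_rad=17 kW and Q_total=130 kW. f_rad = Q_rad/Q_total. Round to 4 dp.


f_rad = Q_rad / Q_total
f_rad = 17 / 130 = 0.1308


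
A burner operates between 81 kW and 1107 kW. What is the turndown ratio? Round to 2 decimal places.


TDR = Q_max / Q_min
TDR = 1107 / 81 = 13.67


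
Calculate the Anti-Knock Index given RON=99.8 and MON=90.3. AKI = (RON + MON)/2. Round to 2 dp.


AKI = (RON + MON) / 2
AKI = (99.8 + 90.3) / 2
AKI = 190.1 / 2 = 95.05


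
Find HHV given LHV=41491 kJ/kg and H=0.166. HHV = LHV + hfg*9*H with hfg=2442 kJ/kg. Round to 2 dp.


HHV = LHV + hfg * 9 * H
Water addition = 2442 * 9 * 0.166 = 3648.348 kJ/kg
HHV = 41491 + 3648.348 = 45139.35 kJ/kg


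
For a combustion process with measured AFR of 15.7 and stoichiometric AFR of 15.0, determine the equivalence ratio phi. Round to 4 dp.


phi = AFR_stoich / AFR_actual
phi = 15.0 / 15.7 = 0.9554


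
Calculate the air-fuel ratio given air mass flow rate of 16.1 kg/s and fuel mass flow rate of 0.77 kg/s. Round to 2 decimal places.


AFR = m_air / m_fuel
AFR = 16.1 / 0.77 = 20.91


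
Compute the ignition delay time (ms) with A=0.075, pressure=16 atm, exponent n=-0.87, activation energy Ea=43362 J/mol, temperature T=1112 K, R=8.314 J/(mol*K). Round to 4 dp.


tau = A * P^n * exp(Ea/(R*T))
P^n = 16^(-0.87) = 0.08962220
Ea/(R*T) = 43362/(8.314*1112) = 4.690234
exp(Ea/(R*T)) = 108.878639
tau = 0.075 * 0.08962220 * 108.878639 = 0.7318 ms


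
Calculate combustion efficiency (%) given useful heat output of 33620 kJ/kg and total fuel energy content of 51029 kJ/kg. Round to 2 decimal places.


Efficiency = (Q_useful / Q_fuel) * 100
Efficiency = (33620 / 51029) * 100
Efficiency = 0.6588 * 100 = 65.88%


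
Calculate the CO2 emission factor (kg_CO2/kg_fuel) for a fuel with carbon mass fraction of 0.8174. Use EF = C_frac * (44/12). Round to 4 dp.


EF = C_frac * (M_CO2 / M_C)
EF = 0.8174 * (44/12)
EF = 0.8174 * 3.666667 = 2.9971 kg_CO2/kg_fuel


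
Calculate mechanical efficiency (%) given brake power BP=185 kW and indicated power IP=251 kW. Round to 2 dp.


eta_mech = (BP / IP) * 100
Ratio = 185 / 251 = 0.7371
eta_mech = 0.7371 * 100 = 73.71%


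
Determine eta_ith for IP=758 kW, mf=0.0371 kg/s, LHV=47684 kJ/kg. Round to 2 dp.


eta_ith = (IP / (mf * LHV)) * 100
Denominator = 0.0371 * 47684 = 1769.0764 kW
eta_ith = (758 / 1769.0764) * 100 = 42.85%


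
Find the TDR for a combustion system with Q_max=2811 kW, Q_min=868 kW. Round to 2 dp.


TDR = Q_max / Q_min
TDR = 2811 / 868 = 3.24


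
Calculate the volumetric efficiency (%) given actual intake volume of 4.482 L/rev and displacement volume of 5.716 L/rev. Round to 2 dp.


eta_v = (V_actual / V_disp) * 100
Ratio = 4.482 / 5.716 = 0.7841
eta_v = 0.7841 * 100 = 78.41%


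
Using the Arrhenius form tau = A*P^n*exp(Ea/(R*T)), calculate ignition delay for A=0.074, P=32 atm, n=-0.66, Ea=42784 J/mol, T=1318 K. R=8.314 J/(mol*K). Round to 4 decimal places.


tau = A * P^n * exp(Ea/(R*T))
P^n = 32^(-0.66) = 0.10153155
Ea/(R*T) = 42784/(8.314*1318) = 3.904415
exp(Ea/(R*T)) = 49.621035
tau = 0.074 * 0.10153155 * 49.621035 = 0.3728 ms


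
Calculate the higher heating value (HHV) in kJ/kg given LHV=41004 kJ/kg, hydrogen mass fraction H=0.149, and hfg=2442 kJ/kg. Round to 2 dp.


HHV = LHV + hfg * 9 * H
Water addition = 2442 * 9 * 0.149 = 3274.722 kJ/kg
HHV = 41004 + 3274.722 = 44278.72 kJ/kg


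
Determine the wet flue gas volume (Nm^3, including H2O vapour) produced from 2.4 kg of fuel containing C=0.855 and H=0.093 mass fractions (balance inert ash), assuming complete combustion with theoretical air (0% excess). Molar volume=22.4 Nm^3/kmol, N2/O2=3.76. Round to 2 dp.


Per kg fuel: CO2 = (C/12 kmol)*22.4 = (0.855/12)*22.4 = 1.59600 Nm^3
Per kg fuel: H2O = (H/2 kmol)*22.4 = (0.093/2)*22.4 = 1.04160 Nm^3
O2 needed per kg fuel = C/12 + H/4 = 0.855/12 + 0.093/4 = 0.09450000 kmol
Per kg fuel: N2 = O2*3.76*22.4 = 0.09450000*3.76*22.4 = 7.95917 Nm^3
Total per kg = 1.59600 + 1.04160 + 7.95917 = 10.59677 Nm^3
Total = 10.59677 * 2.4 = 25.43 Nm^3


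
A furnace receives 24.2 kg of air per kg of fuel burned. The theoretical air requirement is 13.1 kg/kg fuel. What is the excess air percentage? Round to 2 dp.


Excess air = actual - stoichiometric = 24.2 - 13.1 = 11.10 kg/kg fuel
Excess air % = (excess / stoich) * 100 = (11.10 / 13.1) * 100 = 84.73%


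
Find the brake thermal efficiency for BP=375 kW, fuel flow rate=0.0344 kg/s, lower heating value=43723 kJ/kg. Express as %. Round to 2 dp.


eta_BTE = (BP / (mf * LHV)) * 100
Denominator = 0.0344 * 43723 = 1504.0712 kW
eta_BTE = (375 / 1504.0712) * 100 = 24.93%


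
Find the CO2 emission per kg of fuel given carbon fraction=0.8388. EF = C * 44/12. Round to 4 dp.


EF = C_frac * (M_CO2 / M_C)
EF = 0.8388 * (44/12)
EF = 0.8388 * 3.666667 = 3.0756 kg_CO2/kg_fuel


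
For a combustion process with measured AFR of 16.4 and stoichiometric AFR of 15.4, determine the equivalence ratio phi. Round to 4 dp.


phi = AFR_stoich / AFR_actual
phi = 15.4 / 16.4 = 0.9390


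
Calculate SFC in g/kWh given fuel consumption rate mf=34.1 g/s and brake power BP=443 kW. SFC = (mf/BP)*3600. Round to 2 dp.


SFC = (mf / BP) * 3600
Rate = 34.1 / 443 = 0.076975 g/(s*kW)
SFC = 0.076975 * 3600 = 277.11 g/kWh


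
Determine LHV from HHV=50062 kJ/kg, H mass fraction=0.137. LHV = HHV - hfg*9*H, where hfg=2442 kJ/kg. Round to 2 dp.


LHV = HHV - hfg * 9 * H
Water correction = 2442 * 9 * 0.137 = 3010.986 kJ/kg
LHV = 50062 - 3010.986 = 47051.01 kJ/kg


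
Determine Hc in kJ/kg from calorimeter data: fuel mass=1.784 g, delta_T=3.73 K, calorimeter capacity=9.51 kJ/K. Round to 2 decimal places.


Hc = C_cal * delta_T / m_fuel
Q_released = 9.51 * 3.73 = 35.4723 kJ
m_fuel = 1.784 g = 1.784/1000 kg = 0.001784 kg
Hc = 35.4723 / 0.001784 = 19883.58 kJ/kg


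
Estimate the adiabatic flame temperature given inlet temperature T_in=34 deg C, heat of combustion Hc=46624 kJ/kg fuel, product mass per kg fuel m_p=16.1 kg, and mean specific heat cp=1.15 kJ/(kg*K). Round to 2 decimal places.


T_ad = T_in + Hc / (m_p * cp)
Denominator = 16.1 * 1.15 = 18.5150
Temperature rise = 46624 / 18.5150 = 2518.17 K
T_ad = 34 + 2518.17 = 2552.17 deg C


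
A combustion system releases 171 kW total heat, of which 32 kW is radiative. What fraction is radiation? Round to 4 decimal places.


f_rad = Q_rad / Q_total
f_rad = 32 / 171 = 0.1871


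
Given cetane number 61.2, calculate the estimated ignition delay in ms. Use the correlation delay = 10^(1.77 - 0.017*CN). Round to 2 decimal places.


delay = 10^(1.77 - 0.017*CN)
Exponent = 1.77 - 0.017*61.2 = 0.7296
delay = 10^0.7296 = 5.37 ms


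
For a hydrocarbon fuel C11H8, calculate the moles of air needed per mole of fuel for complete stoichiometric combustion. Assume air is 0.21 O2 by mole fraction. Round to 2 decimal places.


Balanced combustion: C11H8 + 13 O2 -> 11 CO2 + 4 H2O
O2 needed = C + H/4 = 11 + 8/4 = 13.00 moles
Air moles = O2 / 0.21 = 13.00 / 0.21 = 61.90 moles air


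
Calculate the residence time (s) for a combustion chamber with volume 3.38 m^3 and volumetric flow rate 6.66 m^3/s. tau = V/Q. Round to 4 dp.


tau = V / Q_flow
tau = 3.38 / 6.66 = 0.5075 s


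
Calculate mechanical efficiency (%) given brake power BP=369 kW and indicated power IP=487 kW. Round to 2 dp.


eta_mech = (BP / IP) * 100
Ratio = 369 / 487 = 0.7577
eta_mech = 0.7577 * 100 = 75.77%


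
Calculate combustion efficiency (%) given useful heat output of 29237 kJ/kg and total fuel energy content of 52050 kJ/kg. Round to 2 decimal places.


Efficiency = (Q_useful / Q_fuel) * 100
Efficiency = (29237 / 52050) * 100
Efficiency = 0.5617 * 100 = 56.17%


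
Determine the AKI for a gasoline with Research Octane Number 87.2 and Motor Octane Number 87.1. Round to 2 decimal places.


AKI = (RON + MON) / 2
AKI = (87.2 + 87.1) / 2
AKI = 174.3 / 2 = 87.15


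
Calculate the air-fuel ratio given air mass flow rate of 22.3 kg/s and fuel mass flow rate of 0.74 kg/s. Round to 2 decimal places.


AFR = m_air / m_fuel
AFR = 22.3 / 0.74 = 30.14


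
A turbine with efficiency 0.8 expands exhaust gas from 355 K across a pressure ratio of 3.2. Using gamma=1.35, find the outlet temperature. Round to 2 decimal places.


T_out = T_in * (1 - eta * (1 - PR^(-(gamma-1)/gamma)))
Exponent = -(1.35-1)/1.35 = -0.25925926
PR^exp = 3.2^(-0.25925926) = 0.73966521
Factor = 1 - 0.8*(1 - 0.73966521) = 0.79173217
T_out = 355 * 0.79173217 = 281.06 K


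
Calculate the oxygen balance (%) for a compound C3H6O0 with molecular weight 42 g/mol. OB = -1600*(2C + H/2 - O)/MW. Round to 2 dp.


OB = -1600 * (2C + H/2 - O) / MW
Inner = 2*3 + 6/2 - 0 = 9.00
OB = -1600 * 9.00 / 42 = -342.86%


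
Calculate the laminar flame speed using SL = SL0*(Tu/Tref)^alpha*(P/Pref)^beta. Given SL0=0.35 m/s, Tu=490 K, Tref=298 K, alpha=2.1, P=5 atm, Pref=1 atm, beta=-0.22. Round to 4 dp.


SL = SL0 * (Tu/Tref)^alpha * (P/Pref)^beta
T ratio = 490/298 = 1.64429530
(T ratio)^alpha = 1.64429530^2.1 = 2.841565
(P/Pref)^beta = 5^(-0.22) = 0.701821
SL = 0.35 * 2.841565 * 0.701821 = 0.6980 m/s


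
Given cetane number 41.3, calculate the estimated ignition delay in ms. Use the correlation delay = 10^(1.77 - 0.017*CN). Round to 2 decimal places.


delay = 10^(1.77 - 0.017*CN)
Exponent = 1.77 - 0.017*41.3 = 1.0679
delay = 10^1.0679 = 11.69 ms


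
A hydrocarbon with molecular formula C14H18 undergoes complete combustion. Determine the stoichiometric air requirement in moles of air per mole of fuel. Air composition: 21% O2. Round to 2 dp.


Balanced combustion: C14H18 + 18.5 O2 -> 14 CO2 + 9 H2O
O2 needed = C + H/4 = 14 + 18/4 = 18.50 moles
Air moles = O2 / 0.21 = 18.50 / 0.21 = 88.10 moles air


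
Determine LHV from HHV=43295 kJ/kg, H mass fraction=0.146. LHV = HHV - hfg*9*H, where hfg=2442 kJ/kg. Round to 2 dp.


LHV = HHV - hfg * 9 * H
Water correction = 2442 * 9 * 0.146 = 3208.788 kJ/kg
LHV = 43295 - 3208.788 = 40086.21 kJ/kg


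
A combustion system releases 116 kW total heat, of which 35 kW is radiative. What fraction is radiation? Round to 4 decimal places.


f_rad = Q_rad / Q_total
f_rad = 35 / 116 = 0.3017


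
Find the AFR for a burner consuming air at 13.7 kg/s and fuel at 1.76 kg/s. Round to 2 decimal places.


AFR = m_air / m_fuel
AFR = 13.7 / 1.76 = 7.78


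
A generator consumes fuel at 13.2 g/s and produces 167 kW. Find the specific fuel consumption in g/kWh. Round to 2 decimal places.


SFC = (mf / BP) * 3600
Rate = 13.2 / 167 = 0.079042 g/(s*kW)
SFC = 0.079042 * 3600 = 284.55 g/kWh


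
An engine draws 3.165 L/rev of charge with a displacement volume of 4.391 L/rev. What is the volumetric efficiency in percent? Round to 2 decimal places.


eta_v = (V_actual / V_disp) * 100
Ratio = 3.165 / 4.391 = 0.7208
eta_v = 0.7208 * 100 = 72.08%


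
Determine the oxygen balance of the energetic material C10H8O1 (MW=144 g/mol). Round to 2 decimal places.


OB = -1600 * (2C + H/2 - O) / MW
Inner = 2*10 + 8/2 - 1 = 23.00
OB = -1600 * 23.00 / 144 = -255.56%


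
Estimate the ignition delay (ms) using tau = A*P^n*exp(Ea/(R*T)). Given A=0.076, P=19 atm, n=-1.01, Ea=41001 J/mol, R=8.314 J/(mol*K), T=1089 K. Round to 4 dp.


tau = A * P^n * exp(Ea/(R*T))
P^n = 19^(-1.01) = 0.05110447
Ea/(R*T) = 41001/(8.314*1089) = 4.528523
exp(Ea/(R*T)) = 92.621630
tau = 0.076 * 0.05110447 * 92.621630 = 0.3597 ms


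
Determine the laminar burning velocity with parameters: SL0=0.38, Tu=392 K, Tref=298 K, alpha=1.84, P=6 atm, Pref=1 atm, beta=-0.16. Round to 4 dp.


SL = SL0 * (Tu/Tref)^alpha * (P/Pref)^beta
T ratio = 392/298 = 1.31543624
(T ratio)^alpha = 1.31543624^1.84 = 1.656107
(P/Pref)^beta = 6^(-0.16) = 0.750751
SL = 0.38 * 1.656107 * 0.750751 = 0.4725 m/s


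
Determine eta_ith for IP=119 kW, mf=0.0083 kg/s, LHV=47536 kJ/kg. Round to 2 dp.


eta_ith = (IP / (mf * LHV)) * 100
Denominator = 0.0083 * 47536 = 394.5488 kW
eta_ith = (119 / 394.5488) * 100 = 30.16%


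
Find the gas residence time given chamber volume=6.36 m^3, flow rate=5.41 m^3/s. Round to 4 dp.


tau = V / Q_flow
tau = 6.36 / 5.41 = 1.1756 s


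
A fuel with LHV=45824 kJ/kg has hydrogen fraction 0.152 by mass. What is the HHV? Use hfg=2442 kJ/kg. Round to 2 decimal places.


HHV = LHV + hfg * 9 * H
Water addition = 2442 * 9 * 0.152 = 3340.656 kJ/kg
HHV = 45824 + 3340.656 = 49164.66 kJ/kg


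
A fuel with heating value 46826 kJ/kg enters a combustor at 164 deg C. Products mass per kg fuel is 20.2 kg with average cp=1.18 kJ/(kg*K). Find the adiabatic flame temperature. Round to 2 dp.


T_ad = T_in + Hc / (m_p * cp)
Denominator = 20.2 * 1.18 = 23.8360
Temperature rise = 46826 / 23.8360 = 1964.51 K
T_ad = 164 + 1964.51 = 2128.51 deg C


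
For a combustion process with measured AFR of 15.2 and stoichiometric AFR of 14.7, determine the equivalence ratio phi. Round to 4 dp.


phi = AFR_stoich / AFR_actual
phi = 14.7 / 15.2 = 0.9671


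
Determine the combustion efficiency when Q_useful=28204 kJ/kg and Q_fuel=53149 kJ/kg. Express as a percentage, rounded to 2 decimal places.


Efficiency = (Q_useful / Q_fuel) * 100
Efficiency = (28204 / 53149) * 100
Efficiency = 0.5307 * 100 = 53.07%


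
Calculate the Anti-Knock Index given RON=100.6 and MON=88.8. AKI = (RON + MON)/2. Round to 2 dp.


AKI = (RON + MON) / 2
AKI = (100.6 + 88.8) / 2
AKI = 189.4 / 2 = 94.70


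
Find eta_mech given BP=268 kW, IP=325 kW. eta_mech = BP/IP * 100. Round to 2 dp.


eta_mech = (BP / IP) * 100
Ratio = 268 / 325 = 0.8246
eta_mech = 0.8246 * 100 = 82.46%


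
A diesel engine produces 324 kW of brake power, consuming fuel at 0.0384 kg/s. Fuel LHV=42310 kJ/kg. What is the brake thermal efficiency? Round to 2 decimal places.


eta_BTE = (BP / (mf * LHV)) * 100
Denominator = 0.0384 * 42310 = 1624.7040 kW
eta_BTE = (324 / 1624.7040) * 100 = 19.94%


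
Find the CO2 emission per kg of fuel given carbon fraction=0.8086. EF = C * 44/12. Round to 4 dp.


EF = C_frac * (M_CO2 / M_C)
EF = 0.8086 * (44/12)
EF = 0.8086 * 3.666667 = 2.9649 kg_CO2/kg_fuel


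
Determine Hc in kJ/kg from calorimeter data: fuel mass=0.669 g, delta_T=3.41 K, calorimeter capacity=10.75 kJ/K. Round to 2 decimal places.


Hc = C_cal * delta_T / m_fuel
Q_released = 10.75 * 3.41 = 36.6575 kJ
m_fuel = 0.669 g = 0.669/1000 kg = 0.000669 kg
Hc = 36.6575 / 0.000669 = 54794.47 kJ/kg


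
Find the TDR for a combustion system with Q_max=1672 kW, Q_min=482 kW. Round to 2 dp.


TDR = Q_max / Q_min
TDR = 1672 / 482 = 3.47


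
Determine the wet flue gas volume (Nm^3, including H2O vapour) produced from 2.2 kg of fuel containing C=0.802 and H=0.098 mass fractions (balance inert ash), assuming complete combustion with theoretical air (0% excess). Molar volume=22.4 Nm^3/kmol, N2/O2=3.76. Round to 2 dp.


Per kg fuel: CO2 = (C/12 kmol)*22.4 = (0.802/12)*22.4 = 1.49707 Nm^3
Per kg fuel: H2O = (H/2 kmol)*22.4 = (0.098/2)*22.4 = 1.09760 Nm^3
O2 needed per kg fuel = C/12 + H/4 = 0.802/12 + 0.098/4 = 0.09133333 kmol
Per kg fuel: N2 = O2*3.76*22.4 = 0.09133333*3.76*22.4 = 7.69246 Nm^3
Total per kg = 1.49707 + 1.09760 + 7.69246 = 10.28713 Nm^3
Total = 10.28713 * 2.2 = 22.63 Nm^3


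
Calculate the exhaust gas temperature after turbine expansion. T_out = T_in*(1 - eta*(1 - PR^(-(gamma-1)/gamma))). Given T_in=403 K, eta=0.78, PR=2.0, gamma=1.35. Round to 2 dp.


T_out = T_in * (1 - eta * (1 - PR^(-(gamma-1)/gamma)))
Exponent = -(1.35-1)/1.35 = -0.25925926
PR^exp = 2.0^(-0.25925926) = 0.83551680
Factor = 1 - 0.78*(1 - 0.83551680) = 0.87170310
T_out = 403 * 0.87170310 = 351.30 K


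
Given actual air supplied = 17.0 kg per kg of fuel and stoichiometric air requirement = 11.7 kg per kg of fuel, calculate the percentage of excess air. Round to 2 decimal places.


Excess air = actual - stoichiometric = 17.0 - 11.7 = 5.30 kg/kg fuel
Excess air % = (excess / stoich) * 100 = (5.30 / 11.7) * 100 = 45.30%


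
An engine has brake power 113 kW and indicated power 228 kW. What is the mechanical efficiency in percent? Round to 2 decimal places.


eta_mech = (BP / IP) * 100
Ratio = 113 / 228 = 0.4956
eta_mech = 0.4956 * 100 = 49.56%


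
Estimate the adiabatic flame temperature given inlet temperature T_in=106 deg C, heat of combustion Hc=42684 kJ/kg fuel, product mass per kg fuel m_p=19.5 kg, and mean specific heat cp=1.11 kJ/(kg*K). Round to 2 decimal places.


T_ad = T_in + Hc / (m_p * cp)
Denominator = 19.5 * 1.11 = 21.6450
Temperature rise = 42684 / 21.6450 = 1972.00 K
T_ad = 106 + 1972.00 = 2078.00 deg C


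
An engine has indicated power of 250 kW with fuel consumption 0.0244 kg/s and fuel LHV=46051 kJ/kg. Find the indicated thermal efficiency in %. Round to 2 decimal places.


eta_ith = (IP / (mf * LHV)) * 100
Denominator = 0.0244 * 46051 = 1123.6444 kW
eta_ith = (250 / 1123.6444) * 100 = 22.25%


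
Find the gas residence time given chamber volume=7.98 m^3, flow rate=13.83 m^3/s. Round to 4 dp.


tau = V / Q_flow
tau = 7.98 / 13.83 = 0.5770 s


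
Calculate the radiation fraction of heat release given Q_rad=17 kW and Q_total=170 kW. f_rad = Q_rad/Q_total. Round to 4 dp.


f_rad = Q_rad / Q_total
f_rad = 17 / 170 = 0.1000


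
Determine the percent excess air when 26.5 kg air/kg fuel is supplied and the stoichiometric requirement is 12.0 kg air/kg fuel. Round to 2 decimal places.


Excess air = actual - stoichiometric = 26.5 - 12.0 = 14.50 kg/kg fuel
Excess air % = (excess / stoich) * 100 = (14.50 / 12.0) * 100 = 120.83%


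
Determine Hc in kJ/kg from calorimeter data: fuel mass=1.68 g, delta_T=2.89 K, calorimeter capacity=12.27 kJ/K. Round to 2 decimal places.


Hc = C_cal * delta_T / m_fuel
Q_released = 12.27 * 2.89 = 35.4603 kJ
m_fuel = 1.68 g = 1.68/1000 kg = 0.001680 kg
Hc = 35.4603 / 0.001680 = 21107.32 kJ/kg


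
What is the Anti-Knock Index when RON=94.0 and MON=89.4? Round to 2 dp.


AKI = (RON + MON) / 2
AKI = (94.0 + 89.4) / 2
AKI = 183.4 / 2 = 91.70


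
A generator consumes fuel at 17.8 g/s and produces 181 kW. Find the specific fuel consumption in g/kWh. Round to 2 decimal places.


SFC = (mf / BP) * 3600
Rate = 17.8 / 181 = 0.098343 g/(s*kW)
SFC = 0.098343 * 3600 = 354.03 g/kWh


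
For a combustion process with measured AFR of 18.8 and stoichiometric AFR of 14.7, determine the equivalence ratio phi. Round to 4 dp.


phi = AFR_stoich / AFR_actual
phi = 14.7 / 18.8 = 0.7819


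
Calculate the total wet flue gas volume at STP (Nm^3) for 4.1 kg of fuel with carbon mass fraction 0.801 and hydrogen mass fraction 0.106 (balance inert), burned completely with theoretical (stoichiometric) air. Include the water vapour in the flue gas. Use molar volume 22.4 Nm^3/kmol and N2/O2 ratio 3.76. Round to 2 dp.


Per kg fuel: CO2 = (C/12 kmol)*22.4 = (0.801/12)*22.4 = 1.49520 Nm^3
Per kg fuel: H2O = (H/2 kmol)*22.4 = (0.106/2)*22.4 = 1.18720 Nm^3
O2 needed per kg fuel = C/12 + H/4 = 0.801/12 + 0.106/4 = 0.09325000 kmol
Per kg fuel: N2 = O2*3.76*22.4 = 0.09325000*3.76*22.4 = 7.85389 Nm^3
Total per kg = 1.49520 + 1.18720 + 7.85389 = 10.53629 Nm^3
Total = 10.53629 * 4.1 = 43.20 Nm^3


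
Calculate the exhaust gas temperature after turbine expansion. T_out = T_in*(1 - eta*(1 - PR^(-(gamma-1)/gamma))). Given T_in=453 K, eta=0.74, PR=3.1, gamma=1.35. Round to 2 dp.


T_out = T_in * (1 - eta * (1 - PR^(-(gamma-1)/gamma)))
Exponent = -(1.35-1)/1.35 = -0.25925926
PR^exp = 3.1^(-0.25925926) = 0.74577862
Factor = 1 - 0.74*(1 - 0.74577862) = 0.81187618
T_out = 453 * 0.81187618 = 367.78 K


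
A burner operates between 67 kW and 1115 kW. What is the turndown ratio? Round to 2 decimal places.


TDR = Q_max / Q_min
TDR = 1115 / 67 = 16.64


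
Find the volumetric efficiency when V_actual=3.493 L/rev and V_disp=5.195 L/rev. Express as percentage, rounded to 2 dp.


eta_v = (V_actual / V_disp) * 100
Ratio = 3.493 / 5.195 = 0.6724
eta_v = 0.6724 * 100 = 67.24%


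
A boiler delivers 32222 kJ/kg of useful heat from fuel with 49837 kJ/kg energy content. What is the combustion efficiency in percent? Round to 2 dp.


Efficiency = (Q_useful / Q_fuel) * 100
Efficiency = (32222 / 49837) * 100
Efficiency = 0.6465 * 100 = 64.65%


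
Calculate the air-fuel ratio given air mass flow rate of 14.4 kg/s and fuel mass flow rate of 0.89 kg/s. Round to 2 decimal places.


AFR = m_air / m_fuel
AFR = 14.4 / 0.89 = 16.18


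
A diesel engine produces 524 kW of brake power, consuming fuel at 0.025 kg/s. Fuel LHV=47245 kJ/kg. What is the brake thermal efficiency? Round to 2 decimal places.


eta_BTE = (BP / (mf * LHV)) * 100
Denominator = 0.025 * 47245 = 1181.1250 kW
eta_BTE = (524 / 1181.1250) * 100 = 44.36%


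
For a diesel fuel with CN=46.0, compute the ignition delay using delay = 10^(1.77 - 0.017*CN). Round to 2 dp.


delay = 10^(1.77 - 0.017*CN)
Exponent = 1.77 - 0.017*46.0 = 0.9880
delay = 10^0.9880 = 9.73 ms


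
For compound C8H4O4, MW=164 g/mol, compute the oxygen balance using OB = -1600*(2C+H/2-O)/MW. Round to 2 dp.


OB = -1600 * (2C + H/2 - O) / MW
Inner = 2*8 + 4/2 - 4 = 14.00
OB = -1600 * 14.00 / 164 = -136.59%
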